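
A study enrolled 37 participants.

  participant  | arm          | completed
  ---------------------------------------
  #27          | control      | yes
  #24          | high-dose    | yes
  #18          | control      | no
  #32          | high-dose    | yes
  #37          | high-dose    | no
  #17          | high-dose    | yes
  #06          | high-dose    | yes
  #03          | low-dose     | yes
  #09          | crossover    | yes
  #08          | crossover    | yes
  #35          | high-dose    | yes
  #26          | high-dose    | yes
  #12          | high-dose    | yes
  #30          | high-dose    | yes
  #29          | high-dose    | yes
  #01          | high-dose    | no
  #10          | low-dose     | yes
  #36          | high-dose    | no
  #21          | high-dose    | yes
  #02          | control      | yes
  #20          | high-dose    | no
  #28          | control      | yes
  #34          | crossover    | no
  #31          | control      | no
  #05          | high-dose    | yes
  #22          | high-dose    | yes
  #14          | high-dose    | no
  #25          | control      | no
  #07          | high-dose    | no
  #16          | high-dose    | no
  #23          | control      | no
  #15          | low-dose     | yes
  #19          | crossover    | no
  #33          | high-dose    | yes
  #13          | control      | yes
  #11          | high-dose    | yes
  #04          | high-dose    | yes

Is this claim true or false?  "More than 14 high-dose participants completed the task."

True

The determiner here denotes the relation: |A ∩ B| > 14.
|A| = 22, |A ∩ B| = 15, |A ∖ B| = 7.
|A ∩ B| = 15, so the statement is true.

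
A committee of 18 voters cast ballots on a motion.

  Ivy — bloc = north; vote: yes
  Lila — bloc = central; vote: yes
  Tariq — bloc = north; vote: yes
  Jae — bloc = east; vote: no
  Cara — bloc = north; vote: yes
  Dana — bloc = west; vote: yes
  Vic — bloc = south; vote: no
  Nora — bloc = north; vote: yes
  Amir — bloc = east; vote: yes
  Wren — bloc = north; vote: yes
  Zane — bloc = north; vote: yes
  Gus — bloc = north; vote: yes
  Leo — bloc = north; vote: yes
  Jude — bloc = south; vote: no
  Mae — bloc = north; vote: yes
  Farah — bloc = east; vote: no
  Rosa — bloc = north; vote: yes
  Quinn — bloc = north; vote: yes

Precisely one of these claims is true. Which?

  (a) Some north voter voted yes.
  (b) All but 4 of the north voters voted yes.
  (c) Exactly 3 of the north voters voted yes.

(a)

|A| = 11, |A ∩ B| = 11, |A ∖ B| = 0.
(a) requires A ∩ B ≠ ∅ (|A ∩ B| ≥ 1): true.
(b) requires |A ∖ B| = 4: false.
(c) requires |A ∩ B| = 3: false.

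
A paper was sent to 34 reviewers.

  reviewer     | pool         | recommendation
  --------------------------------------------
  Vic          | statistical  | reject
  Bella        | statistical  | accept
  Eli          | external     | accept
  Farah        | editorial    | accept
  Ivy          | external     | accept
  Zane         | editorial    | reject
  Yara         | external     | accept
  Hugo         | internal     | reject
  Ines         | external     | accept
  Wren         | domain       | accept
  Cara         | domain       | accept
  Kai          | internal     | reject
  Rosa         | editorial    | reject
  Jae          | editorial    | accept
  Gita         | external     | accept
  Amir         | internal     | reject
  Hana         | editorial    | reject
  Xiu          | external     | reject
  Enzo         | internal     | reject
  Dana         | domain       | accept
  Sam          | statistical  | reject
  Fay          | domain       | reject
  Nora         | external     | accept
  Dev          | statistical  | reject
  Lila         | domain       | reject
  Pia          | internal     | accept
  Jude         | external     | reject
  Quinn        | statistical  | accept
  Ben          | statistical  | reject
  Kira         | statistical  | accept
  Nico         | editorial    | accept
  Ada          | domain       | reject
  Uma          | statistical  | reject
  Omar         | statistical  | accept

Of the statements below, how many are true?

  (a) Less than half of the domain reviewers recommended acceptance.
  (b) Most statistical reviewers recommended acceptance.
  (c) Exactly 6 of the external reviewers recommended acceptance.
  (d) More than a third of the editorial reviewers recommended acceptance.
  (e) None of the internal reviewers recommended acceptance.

2

(a) domain: |A| = 6, |A ∩ B| = 3; needs |A ∩ B| < |A ∖ B| — false.
(b) statistical: |A| = 9, |A ∩ B| = 4; needs |A ∩ B| > |A ∖ B| — false.
(c) external: |A| = 8, |A ∩ B| = 6; needs |A ∩ B| = 6 — true.
(d) editorial: |A| = 6, |A ∩ B| = 3; needs |A ∩ B| / |A| > 1/3 — true.
(e) internal: |A| = 5, |A ∩ B| = 1; needs A ∩ B = ∅ (|A ∩ B| = 0) — false.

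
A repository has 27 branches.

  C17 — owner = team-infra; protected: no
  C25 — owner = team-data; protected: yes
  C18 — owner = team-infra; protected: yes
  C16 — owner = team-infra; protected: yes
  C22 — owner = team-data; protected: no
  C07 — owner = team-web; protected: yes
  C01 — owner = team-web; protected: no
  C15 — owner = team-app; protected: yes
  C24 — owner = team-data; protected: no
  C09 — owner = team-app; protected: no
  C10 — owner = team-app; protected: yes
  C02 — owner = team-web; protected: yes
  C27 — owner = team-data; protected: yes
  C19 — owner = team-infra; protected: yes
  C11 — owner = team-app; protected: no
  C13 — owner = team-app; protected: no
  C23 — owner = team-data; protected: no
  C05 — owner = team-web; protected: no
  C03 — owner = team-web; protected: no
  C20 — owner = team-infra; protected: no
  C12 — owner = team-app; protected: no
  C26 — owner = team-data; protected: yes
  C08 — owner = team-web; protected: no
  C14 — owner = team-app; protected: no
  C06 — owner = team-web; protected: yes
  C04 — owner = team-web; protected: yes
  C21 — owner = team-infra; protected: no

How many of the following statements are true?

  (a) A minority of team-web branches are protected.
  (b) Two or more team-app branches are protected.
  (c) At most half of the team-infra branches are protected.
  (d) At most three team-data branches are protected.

3

(a) team-web: |A| = 8, |A ∩ B| = 4; needs |A ∩ B| < |A ∖ B| — false.
(b) team-app: |A| = 7, |A ∩ B| = 2; needs |A ∩ B| ≥ 2 — true.
(c) team-infra: |A| = 6, |A ∩ B| = 3; needs |A ∩ B| ≤ |A ∖ B| — true.
(d) team-data: |A| = 6, |A ∩ B| = 3; needs |A ∩ B| ≤ 3 — true.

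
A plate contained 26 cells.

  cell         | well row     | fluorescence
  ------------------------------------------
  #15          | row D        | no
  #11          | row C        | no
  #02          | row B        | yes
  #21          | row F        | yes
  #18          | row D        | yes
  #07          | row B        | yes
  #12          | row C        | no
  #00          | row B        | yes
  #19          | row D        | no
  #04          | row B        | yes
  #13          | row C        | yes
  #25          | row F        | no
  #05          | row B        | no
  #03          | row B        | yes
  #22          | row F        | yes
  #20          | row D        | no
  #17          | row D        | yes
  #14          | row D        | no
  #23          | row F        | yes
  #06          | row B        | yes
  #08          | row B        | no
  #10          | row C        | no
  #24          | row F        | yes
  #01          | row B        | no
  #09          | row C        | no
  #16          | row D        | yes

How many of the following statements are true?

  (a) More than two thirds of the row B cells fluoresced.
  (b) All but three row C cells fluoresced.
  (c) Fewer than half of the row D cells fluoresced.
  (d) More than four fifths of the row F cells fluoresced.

(a) row B: |A| = 9, |A ∩ B| = 6; needs |A ∩ B| / |A| > 2/3 — false.
(b) row C: |A| = 5, |A ∩ B| = 1; needs |A ∖ B| = 3 — false.
(c) row D: |A| = 7, |A ∩ B| = 3; needs |A ∩ B| < |A ∖ B| — true.
(d) row F: |A| = 5, |A ∩ B| = 4; needs |A ∩ B| / |A| > 4/5 — false.

1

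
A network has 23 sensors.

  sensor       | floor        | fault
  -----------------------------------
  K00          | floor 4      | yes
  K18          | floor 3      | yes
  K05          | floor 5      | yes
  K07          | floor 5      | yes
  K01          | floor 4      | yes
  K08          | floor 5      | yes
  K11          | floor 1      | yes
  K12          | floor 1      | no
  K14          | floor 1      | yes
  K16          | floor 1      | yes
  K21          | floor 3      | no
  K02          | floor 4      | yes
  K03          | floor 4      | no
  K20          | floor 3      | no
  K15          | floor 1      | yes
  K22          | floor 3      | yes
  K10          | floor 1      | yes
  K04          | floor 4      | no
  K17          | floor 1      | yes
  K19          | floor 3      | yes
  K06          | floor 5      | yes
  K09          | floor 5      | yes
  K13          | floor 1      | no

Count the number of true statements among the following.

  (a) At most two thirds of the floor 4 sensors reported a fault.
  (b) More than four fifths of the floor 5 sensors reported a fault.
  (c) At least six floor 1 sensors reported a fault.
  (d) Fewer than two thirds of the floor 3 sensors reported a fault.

(a) floor 4: |A| = 5, |A ∩ B| = 3; needs |A ∩ B| / |A| ≤ 2/3 — true.
(b) floor 5: |A| = 5, |A ∩ B| = 5; needs |A ∩ B| / |A| > 4/5 — true.
(c) floor 1: |A| = 8, |A ∩ B| = 6; needs |A ∩ B| ≥ 6 — true.
(d) floor 3: |A| = 5, |A ∩ B| = 3; needs |A ∩ B| / |A| < 2/3 — true.

4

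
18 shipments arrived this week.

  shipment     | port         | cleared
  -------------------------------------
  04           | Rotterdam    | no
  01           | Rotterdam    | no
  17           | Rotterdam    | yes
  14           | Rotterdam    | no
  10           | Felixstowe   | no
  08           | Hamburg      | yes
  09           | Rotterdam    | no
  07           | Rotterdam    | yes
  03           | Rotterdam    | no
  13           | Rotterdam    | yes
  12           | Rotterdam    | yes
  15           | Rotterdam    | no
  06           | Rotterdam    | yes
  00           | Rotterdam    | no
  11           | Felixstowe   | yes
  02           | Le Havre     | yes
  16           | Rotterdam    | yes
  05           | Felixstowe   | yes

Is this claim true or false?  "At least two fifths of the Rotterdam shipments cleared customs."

The determiner here denotes the relation: |A ∩ B| / |A| ≥ 2/5.
A (the restrictor) = {04, 01, 17, 14, 09, 07, 03, 13, 12, 15, 06, 00, 16}, |A| = 13.
A ∩ B = {17, 07, 13, 12, 06, 16}, so |A ∩ B| = 6.
A ∖ B = {04, 01, 14, 09, 03, 15, 00}, so |A ∖ B| = 7.
|A ∩ B|/|A| = 6/13, so the statement is true.

True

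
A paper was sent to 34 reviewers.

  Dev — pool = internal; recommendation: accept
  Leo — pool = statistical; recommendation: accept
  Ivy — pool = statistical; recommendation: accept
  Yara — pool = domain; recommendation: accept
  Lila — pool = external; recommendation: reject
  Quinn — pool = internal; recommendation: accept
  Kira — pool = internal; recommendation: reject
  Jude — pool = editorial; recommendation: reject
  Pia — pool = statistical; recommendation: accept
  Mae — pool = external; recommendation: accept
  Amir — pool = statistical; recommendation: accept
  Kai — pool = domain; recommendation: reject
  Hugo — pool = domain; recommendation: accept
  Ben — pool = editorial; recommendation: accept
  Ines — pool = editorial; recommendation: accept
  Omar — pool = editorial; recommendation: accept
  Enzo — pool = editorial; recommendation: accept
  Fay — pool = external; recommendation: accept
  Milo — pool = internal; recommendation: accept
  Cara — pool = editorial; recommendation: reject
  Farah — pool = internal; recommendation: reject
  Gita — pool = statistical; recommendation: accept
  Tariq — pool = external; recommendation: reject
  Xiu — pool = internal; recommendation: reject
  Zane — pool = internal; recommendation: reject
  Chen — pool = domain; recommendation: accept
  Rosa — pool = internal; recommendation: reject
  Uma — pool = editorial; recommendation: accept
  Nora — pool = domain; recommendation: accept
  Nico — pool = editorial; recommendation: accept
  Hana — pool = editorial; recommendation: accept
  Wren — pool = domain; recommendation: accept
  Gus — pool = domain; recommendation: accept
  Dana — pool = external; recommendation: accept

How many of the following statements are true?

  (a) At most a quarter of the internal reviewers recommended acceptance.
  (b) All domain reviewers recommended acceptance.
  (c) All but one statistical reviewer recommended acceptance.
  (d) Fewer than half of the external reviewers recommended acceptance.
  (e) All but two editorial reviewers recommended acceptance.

(a) internal: |A| = 8, |A ∩ B| = 3; needs |A ∩ B| / |A| ≤ 1/4 — false.
(b) domain: |A| = 7, |A ∩ B| = 6; needs A ⊆ B, i.e. every element of A is in B (|A ∖ B| = 0) — false.
(c) statistical: |A| = 5, |A ∩ B| = 5; needs |A ∖ B| = 1 — false.
(d) external: |A| = 5, |A ∩ B| = 3; needs |A ∩ B| < |A ∖ B| — false.
(e) editorial: |A| = 9, |A ∩ B| = 7; needs |A ∖ B| = 2 — true.

1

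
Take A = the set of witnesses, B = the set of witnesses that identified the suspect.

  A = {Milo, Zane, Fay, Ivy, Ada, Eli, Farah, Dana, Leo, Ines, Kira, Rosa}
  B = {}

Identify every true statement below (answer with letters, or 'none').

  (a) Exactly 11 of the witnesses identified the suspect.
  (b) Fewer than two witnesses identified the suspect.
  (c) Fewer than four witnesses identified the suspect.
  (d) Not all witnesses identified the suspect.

|A| = 12, |A ∩ B| = 0, |A ∖ B| = 12.
(a) |A ∩ B| = 11: fails.
(b) |A ∩ B| < 2: holds.
(c) |A ∩ B| < 4: holds.
(d) A ⊄ B (|A ∖ B| ≥ 1): holds.

(b), (c), (d)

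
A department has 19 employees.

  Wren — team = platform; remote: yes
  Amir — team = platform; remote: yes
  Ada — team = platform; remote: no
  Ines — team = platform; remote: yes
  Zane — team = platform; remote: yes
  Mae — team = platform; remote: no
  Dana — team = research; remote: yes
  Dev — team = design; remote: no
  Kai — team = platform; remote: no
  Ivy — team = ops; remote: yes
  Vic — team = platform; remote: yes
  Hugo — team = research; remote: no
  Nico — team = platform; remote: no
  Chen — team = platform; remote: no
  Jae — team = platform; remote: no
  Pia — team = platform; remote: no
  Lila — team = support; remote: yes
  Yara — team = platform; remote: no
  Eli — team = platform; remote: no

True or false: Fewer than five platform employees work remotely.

'Fewer than five platform employees work remotely' holds iff |A ∩ B| < 5.
A (the restrictor) = {Wren, Amir, Ada, Ines, Zane, Mae, Kai, Vic, Nico, Chen, Jae, Pia, Yara, Eli}, |A| = 14.
A ∩ B = {Wren, Amir, Ines, Zane, Vic}, so |A ∩ B| = 5.
|A ∩ B| = 5, so the statement is false.

False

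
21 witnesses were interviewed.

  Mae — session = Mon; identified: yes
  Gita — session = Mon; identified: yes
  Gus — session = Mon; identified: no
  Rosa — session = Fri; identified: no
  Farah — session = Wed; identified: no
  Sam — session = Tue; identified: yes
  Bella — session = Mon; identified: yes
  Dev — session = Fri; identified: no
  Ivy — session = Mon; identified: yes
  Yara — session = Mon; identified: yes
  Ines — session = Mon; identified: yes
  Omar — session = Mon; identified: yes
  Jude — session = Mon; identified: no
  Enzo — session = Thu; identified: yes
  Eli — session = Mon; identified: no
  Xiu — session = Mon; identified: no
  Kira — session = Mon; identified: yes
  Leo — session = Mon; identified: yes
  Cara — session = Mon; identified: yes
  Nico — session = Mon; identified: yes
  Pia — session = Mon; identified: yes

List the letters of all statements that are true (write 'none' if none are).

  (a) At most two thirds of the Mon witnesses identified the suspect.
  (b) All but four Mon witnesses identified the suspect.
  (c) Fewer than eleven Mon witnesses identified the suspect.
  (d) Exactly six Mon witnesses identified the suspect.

(b)

|A| = 16, |A ∩ B| = 12, |A ∖ B| = 4.
(a) |A ∩ B| / |A| ≤ 2/3: fails.
(b) |A ∖ B| = 4: holds.
(c) |A ∩ B| < 11: fails.
(d) |A ∩ B| = 6: fails.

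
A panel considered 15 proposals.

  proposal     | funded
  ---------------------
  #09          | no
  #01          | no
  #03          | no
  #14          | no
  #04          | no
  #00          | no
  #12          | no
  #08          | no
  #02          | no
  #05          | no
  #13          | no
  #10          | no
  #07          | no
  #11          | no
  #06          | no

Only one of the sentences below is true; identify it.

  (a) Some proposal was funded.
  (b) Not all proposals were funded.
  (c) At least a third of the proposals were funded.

(b)

|A| = 15, |A ∩ B| = 0, |A ∖ B| = 15.
(a) requires A ∩ B ≠ ∅ (|A ∩ B| ≥ 1): false.
(b) requires A ⊄ B (|A ∖ B| ≥ 1): true.
(c) requires |A ∩ B| / |A| ≥ 1/3: false.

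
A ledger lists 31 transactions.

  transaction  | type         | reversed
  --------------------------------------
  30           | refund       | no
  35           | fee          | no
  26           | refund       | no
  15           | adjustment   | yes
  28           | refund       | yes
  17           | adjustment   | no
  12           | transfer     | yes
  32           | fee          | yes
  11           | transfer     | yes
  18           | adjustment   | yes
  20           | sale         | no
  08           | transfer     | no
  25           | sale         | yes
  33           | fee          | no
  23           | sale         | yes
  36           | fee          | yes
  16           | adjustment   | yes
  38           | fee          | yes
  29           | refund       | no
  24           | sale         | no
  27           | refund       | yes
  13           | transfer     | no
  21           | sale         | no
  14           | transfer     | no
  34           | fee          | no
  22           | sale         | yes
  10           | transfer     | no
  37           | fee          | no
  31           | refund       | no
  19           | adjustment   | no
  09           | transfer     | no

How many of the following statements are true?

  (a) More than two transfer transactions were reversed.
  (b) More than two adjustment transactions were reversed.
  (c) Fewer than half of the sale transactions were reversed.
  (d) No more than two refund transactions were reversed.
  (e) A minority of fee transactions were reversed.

(a) transfer: |A| = 7, |A ∩ B| = 2; needs |A ∩ B| > 2 — false.
(b) adjustment: |A| = 5, |A ∩ B| = 3; needs |A ∩ B| > 2 — true.
(c) sale: |A| = 6, |A ∩ B| = 3; needs |A ∩ B| < |A ∖ B| — false.
(d) refund: |A| = 6, |A ∩ B| = 2; needs |A ∩ B| ≤ 2 — true.
(e) fee: |A| = 7, |A ∩ B| = 3; needs |A ∩ B| < |A ∖ B| — true.

3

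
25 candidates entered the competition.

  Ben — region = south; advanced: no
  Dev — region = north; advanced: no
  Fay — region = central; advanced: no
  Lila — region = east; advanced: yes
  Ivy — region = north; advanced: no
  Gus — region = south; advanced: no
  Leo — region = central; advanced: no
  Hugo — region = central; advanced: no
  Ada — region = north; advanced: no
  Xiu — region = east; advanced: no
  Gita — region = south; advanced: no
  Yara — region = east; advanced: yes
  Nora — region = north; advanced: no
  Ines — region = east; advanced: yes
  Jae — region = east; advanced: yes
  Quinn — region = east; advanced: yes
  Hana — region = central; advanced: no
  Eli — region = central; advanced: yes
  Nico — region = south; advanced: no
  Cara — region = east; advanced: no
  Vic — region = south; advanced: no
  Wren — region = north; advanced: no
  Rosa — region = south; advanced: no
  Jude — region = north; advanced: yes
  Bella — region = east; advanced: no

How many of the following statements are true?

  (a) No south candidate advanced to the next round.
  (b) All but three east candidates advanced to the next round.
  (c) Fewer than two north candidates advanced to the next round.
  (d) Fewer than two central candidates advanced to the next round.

4

(a) south: |A| = 6, |A ∩ B| = 0; needs A ∩ B = ∅ (|A ∩ B| = 0) — true.
(b) east: |A| = 8, |A ∩ B| = 5; needs |A ∖ B| = 3 — true.
(c) north: |A| = 6, |A ∩ B| = 1; needs |A ∩ B| < 2 — true.
(d) central: |A| = 5, |A ∩ B| = 1; needs |A ∩ B| < 2 — true.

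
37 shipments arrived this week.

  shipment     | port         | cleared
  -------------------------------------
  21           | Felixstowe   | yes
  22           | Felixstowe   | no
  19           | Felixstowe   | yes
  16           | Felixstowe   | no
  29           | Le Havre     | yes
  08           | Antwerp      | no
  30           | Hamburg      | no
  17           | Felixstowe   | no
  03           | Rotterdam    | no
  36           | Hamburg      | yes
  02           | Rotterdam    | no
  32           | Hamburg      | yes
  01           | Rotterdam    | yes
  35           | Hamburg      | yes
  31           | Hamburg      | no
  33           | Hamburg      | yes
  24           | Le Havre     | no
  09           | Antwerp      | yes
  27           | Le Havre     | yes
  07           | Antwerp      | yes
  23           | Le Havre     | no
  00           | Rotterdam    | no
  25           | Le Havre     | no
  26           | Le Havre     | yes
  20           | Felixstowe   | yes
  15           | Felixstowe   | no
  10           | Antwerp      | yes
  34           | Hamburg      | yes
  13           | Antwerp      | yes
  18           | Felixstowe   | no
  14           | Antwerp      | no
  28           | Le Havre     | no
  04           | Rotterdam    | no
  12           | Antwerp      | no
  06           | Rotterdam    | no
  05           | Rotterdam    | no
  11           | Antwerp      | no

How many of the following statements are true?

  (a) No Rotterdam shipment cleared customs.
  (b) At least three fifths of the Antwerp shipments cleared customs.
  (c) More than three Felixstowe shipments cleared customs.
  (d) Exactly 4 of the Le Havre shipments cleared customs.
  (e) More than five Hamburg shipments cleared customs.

(a) Rotterdam: |A| = 7, |A ∩ B| = 1; needs A ∩ B = ∅ (|A ∩ B| = 0) — false.
(b) Antwerp: |A| = 8, |A ∩ B| = 4; needs |A ∩ B| / |A| ≥ 3/5 — false.
(c) Felixstowe: |A| = 8, |A ∩ B| = 3; needs |A ∩ B| > 3 — false.
(d) Le Havre: |A| = 7, |A ∩ B| = 3; needs |A ∩ B| = 4 — false.
(e) Hamburg: |A| = 7, |A ∩ B| = 5; needs |A ∩ B| > 5 — false.

0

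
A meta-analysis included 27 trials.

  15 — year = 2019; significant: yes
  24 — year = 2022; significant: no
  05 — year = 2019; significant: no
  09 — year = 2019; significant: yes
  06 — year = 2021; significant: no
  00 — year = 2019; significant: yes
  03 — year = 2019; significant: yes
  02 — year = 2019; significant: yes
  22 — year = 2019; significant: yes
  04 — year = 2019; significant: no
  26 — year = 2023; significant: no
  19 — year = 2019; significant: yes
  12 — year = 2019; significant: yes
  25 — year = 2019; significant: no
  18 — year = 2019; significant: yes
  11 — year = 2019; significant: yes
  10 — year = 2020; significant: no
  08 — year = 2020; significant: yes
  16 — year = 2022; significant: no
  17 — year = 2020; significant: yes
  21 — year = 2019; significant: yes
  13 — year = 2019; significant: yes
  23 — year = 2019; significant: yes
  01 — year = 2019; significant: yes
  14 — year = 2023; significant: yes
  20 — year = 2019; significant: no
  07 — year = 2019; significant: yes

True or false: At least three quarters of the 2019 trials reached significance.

'At least three quarters of the 2019 trials reached significance' holds iff |A ∩ B| / |A| ≥ 3/4.
|A| = 19, |A ∩ B| = 15, |A ∖ B| = 4.
|A ∩ B|/|A| = 15/19, so the statement is true.

True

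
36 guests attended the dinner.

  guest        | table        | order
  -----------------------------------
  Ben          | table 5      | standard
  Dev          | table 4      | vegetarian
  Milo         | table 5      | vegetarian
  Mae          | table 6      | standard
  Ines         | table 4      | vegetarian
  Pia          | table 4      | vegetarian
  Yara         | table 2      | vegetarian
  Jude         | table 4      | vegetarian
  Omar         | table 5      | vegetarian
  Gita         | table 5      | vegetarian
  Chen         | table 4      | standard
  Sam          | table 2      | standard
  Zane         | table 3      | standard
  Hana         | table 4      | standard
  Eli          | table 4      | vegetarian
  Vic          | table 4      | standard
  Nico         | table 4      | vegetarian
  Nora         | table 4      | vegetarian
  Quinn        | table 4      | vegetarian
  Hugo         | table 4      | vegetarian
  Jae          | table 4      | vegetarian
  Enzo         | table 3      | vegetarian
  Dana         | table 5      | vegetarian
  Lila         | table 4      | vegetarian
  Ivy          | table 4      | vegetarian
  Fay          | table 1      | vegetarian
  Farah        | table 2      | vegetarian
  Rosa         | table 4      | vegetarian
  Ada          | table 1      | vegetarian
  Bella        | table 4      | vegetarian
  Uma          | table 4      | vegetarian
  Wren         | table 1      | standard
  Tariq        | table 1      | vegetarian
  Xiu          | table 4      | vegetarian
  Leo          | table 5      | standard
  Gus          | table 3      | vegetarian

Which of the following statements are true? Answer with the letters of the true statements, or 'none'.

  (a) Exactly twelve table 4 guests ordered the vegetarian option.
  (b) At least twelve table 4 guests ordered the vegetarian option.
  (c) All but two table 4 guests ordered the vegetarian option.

(b)

|A| = 19, |A ∩ B| = 16, |A ∖ B| = 3.
(a) |A ∩ B| = 12: fails.
(b) |A ∩ B| ≥ 12: holds.
(c) |A ∖ B| = 2: fails.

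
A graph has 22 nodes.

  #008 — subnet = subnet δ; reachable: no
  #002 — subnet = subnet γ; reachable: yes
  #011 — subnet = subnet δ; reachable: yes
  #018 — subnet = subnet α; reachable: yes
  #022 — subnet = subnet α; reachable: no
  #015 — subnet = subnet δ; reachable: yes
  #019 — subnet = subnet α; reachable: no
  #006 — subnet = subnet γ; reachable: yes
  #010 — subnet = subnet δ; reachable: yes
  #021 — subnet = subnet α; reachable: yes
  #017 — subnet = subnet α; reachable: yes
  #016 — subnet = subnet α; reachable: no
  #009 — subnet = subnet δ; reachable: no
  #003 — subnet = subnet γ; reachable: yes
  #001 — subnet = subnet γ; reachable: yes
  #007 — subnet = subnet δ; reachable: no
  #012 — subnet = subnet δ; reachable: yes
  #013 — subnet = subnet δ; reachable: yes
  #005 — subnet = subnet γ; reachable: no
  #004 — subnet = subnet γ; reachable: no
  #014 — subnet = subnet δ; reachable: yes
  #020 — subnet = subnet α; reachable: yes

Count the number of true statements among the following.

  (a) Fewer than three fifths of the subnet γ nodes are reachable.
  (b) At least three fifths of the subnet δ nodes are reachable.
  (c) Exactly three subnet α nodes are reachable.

1

(a) subnet γ: |A| = 6, |A ∩ B| = 4; needs |A ∩ B| / |A| < 3/5 — false.
(b) subnet δ: |A| = 9, |A ∩ B| = 6; needs |A ∩ B| / |A| ≥ 3/5 — true.
(c) subnet α: |A| = 7, |A ∩ B| = 4; needs |A ∩ B| = 3 — false.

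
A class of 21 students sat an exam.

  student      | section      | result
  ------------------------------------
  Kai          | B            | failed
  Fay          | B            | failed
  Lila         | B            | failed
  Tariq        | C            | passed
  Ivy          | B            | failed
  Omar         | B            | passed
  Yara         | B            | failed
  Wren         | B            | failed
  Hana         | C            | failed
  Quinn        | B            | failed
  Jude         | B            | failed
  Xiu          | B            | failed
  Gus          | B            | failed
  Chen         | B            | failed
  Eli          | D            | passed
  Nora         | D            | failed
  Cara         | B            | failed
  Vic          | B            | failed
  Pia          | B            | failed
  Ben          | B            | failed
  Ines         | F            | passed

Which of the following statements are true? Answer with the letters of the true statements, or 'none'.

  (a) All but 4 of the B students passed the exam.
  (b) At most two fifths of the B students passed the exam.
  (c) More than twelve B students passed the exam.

(b)

|A| = 16, |A ∩ B| = 1, |A ∖ B| = 15.
(a) |A ∖ B| = 4: fails.
(b) |A ∩ B| / |A| ≤ 2/5: holds.
(c) |A ∩ B| > 12: fails.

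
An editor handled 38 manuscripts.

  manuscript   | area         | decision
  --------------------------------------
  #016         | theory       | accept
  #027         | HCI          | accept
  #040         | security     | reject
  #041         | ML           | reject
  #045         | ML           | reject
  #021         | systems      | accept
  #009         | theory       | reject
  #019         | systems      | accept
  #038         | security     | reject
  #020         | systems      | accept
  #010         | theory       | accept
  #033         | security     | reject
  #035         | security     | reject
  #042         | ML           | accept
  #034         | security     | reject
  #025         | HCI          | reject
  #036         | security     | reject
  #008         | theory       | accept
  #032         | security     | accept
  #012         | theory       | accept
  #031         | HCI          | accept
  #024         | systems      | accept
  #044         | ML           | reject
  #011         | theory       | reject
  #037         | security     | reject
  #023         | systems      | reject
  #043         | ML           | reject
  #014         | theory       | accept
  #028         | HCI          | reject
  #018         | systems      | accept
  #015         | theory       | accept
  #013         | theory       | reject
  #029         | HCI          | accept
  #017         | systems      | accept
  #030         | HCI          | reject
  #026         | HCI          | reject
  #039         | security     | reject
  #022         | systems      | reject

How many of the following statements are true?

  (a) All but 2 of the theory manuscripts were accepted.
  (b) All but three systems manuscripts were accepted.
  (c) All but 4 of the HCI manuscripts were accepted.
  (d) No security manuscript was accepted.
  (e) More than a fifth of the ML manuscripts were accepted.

(a) theory: |A| = 9, |A ∩ B| = 6; needs |A ∖ B| = 2 — false.
(b) systems: |A| = 8, |A ∩ B| = 6; needs |A ∖ B| = 3 — false.
(c) HCI: |A| = 7, |A ∩ B| = 3; needs |A ∖ B| = 4 — true.
(d) security: |A| = 9, |A ∩ B| = 1; needs A ∩ B = ∅ (|A ∩ B| = 0) — false.
(e) ML: |A| = 5, |A ∩ B| = 1; needs |A ∩ B| / |A| > 1/5 — false.

1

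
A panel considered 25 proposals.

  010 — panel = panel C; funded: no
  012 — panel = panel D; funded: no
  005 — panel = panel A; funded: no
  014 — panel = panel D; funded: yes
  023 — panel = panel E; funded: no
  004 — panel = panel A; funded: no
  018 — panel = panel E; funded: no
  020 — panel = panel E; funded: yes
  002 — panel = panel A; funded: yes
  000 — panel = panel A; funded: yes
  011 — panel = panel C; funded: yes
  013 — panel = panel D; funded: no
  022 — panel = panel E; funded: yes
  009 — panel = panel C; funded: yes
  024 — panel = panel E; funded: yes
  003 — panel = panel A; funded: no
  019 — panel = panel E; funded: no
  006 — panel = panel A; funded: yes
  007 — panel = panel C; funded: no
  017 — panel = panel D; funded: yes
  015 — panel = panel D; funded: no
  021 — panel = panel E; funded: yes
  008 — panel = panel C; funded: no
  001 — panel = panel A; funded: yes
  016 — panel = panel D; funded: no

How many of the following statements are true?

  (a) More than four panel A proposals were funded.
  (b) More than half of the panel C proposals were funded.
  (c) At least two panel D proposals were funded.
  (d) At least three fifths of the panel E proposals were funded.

(a) panel A: |A| = 7, |A ∩ B| = 4; needs |A ∩ B| > 4 — false.
(b) panel C: |A| = 5, |A ∩ B| = 2; needs |A ∩ B| > |A ∖ B| — false.
(c) panel D: |A| = 6, |A ∩ B| = 2; needs |A ∩ B| ≥ 2 — true.
(d) panel E: |A| = 7, |A ∩ B| = 4; needs |A ∩ B| / |A| ≥ 3/5 — false.

1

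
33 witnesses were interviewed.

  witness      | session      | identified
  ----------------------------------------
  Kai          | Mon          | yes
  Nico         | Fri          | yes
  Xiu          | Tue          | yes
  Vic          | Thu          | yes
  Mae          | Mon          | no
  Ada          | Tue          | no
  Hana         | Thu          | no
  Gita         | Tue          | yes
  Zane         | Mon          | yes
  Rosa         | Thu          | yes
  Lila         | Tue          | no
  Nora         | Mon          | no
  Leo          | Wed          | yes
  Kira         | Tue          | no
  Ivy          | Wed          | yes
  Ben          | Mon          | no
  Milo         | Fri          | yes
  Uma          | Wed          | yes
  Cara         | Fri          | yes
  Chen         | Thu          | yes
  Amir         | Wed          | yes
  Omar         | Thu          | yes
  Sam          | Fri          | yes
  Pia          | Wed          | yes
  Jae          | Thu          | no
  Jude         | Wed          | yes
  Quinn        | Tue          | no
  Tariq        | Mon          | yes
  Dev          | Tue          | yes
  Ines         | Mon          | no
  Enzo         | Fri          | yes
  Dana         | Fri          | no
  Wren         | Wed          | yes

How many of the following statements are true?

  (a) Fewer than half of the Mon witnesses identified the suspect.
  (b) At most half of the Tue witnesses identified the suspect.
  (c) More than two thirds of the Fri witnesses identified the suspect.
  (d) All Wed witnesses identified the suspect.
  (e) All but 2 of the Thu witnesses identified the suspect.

5

(a) Mon: |A| = 7, |A ∩ B| = 3; needs |A ∩ B| < |A ∖ B| — true.
(b) Tue: |A| = 7, |A ∩ B| = 3; needs |A ∩ B| ≤ |A ∖ B| — true.
(c) Fri: |A| = 6, |A ∩ B| = 5; needs |A ∩ B| / |A| > 2/3 — true.
(d) Wed: |A| = 7, |A ∩ B| = 7; needs A ⊆ B, i.e. every element of A is in B (|A ∖ B| = 0) — true.
(e) Thu: |A| = 6, |A ∩ B| = 4; needs |A ∖ B| = 2 — true.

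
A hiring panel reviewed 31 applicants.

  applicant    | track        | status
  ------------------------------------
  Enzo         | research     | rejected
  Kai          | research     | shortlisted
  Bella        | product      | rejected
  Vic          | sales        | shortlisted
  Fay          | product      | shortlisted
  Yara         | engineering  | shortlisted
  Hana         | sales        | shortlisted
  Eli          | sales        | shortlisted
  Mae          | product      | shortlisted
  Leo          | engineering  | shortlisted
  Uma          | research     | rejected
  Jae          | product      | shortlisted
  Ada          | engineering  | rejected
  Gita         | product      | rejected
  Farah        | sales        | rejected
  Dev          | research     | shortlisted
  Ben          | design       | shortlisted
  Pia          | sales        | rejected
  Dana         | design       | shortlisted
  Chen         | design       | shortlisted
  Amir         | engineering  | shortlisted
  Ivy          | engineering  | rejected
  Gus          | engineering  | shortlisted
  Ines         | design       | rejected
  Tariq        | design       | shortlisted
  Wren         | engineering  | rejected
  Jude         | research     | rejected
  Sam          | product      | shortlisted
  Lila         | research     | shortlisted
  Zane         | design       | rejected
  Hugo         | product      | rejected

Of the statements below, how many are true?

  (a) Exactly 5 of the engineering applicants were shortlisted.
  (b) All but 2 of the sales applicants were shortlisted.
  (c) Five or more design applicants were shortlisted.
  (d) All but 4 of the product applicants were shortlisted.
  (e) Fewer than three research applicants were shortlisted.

(a) engineering: |A| = 7, |A ∩ B| = 4; needs |A ∩ B| = 5 — false.
(b) sales: |A| = 5, |A ∩ B| = 3; needs |A ∖ B| = 2 — true.
(c) design: |A| = 6, |A ∩ B| = 4; needs |A ∩ B| ≥ 5 — false.
(d) product: |A| = 7, |A ∩ B| = 4; needs |A ∖ B| = 4 — false.
(e) research: |A| = 6, |A ∩ B| = 3; needs |A ∩ B| < 3 — false.

1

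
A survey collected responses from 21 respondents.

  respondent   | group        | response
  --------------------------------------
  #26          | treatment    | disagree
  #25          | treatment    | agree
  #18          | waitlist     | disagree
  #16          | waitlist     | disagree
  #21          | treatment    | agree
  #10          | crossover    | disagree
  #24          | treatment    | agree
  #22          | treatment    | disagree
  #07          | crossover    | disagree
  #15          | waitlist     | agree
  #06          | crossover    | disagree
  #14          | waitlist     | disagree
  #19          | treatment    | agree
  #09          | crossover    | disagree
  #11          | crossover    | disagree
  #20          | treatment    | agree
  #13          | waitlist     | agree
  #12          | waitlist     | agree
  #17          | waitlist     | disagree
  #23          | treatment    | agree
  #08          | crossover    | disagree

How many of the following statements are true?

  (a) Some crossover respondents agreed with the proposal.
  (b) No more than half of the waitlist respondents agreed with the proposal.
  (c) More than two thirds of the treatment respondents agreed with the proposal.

2

(a) crossover: |A| = 6, |A ∩ B| = 0; needs A ∩ B ≠ ∅ (|A ∩ B| ≥ 1) — false.
(b) waitlist: |A| = 7, |A ∩ B| = 3; needs |A ∩ B| ≤ |A ∖ B| — true.
(c) treatment: |A| = 8, |A ∩ B| = 6; needs |A ∩ B| / |A| > 2/3 — true.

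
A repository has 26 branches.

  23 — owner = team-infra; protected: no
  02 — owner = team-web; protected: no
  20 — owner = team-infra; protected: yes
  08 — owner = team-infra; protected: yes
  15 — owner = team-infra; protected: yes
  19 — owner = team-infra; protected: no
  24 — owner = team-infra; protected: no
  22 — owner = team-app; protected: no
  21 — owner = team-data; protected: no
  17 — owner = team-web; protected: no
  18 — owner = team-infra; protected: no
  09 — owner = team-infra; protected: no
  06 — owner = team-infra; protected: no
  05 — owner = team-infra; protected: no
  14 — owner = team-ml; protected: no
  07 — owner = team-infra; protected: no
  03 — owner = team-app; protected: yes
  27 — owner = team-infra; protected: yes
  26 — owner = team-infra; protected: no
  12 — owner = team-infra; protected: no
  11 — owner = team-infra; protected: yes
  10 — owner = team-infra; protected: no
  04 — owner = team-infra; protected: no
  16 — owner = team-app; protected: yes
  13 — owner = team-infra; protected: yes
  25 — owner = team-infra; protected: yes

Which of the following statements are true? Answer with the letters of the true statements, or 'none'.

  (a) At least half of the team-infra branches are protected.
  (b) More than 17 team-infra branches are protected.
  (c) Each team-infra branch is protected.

none

|A| = 19, |A ∩ B| = 7, |A ∖ B| = 12.
(a) |A ∩ B| ≥ |A ∖ B|: fails.
(b) |A ∩ B| > 17: fails.
(c) A ⊆ B, i.e. every element of A is in B (|A ∖ B| = 0): fails.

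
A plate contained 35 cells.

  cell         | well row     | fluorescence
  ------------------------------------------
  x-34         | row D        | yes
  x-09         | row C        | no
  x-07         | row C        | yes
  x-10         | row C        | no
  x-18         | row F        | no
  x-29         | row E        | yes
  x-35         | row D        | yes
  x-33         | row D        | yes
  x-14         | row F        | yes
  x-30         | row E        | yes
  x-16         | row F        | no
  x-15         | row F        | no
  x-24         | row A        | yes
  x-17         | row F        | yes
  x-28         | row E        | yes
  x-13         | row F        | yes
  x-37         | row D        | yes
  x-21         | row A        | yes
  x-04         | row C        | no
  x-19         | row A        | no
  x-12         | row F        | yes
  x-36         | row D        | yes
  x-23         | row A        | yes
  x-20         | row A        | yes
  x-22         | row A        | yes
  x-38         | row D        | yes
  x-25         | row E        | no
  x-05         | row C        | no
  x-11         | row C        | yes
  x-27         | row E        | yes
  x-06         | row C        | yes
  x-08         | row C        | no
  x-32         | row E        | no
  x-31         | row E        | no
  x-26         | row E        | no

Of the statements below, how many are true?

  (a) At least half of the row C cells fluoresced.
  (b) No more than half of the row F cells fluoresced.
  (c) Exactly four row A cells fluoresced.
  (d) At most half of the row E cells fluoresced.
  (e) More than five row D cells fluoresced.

2

(a) row C: |A| = 8, |A ∩ B| = 3; needs |A ∩ B| ≥ |A ∖ B| — false.
(b) row F: |A| = 7, |A ∩ B| = 4; needs |A ∩ B| ≤ |A ∖ B| — false.
(c) row A: |A| = 6, |A ∩ B| = 5; needs |A ∩ B| = 4 — false.
(d) row E: |A| = 8, |A ∩ B| = 4; needs |A ∩ B| ≤ |A ∖ B| — true.
(e) row D: |A| = 6, |A ∩ B| = 6; needs |A ∩ B| > 5 — true.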